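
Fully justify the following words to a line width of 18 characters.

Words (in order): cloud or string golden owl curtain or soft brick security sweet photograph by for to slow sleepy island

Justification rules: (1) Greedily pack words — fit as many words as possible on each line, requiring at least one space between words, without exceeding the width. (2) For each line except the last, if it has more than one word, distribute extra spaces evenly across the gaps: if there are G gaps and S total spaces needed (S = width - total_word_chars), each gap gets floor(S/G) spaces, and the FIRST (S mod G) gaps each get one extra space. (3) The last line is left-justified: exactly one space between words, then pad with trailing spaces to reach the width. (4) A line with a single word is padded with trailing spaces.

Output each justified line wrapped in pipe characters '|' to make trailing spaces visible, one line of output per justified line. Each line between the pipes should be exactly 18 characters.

Answer: |cloud   or  string|
|golden owl curtain|
|or    soft   brick|
|security     sweet|
|photograph  by for|
|to   slow   sleepy|
|island            |

Derivation:
Line 1: ['cloud', 'or', 'string'] (min_width=15, slack=3)
Line 2: ['golden', 'owl', 'curtain'] (min_width=18, slack=0)
Line 3: ['or', 'soft', 'brick'] (min_width=13, slack=5)
Line 4: ['security', 'sweet'] (min_width=14, slack=4)
Line 5: ['photograph', 'by', 'for'] (min_width=17, slack=1)
Line 6: ['to', 'slow', 'sleepy'] (min_width=14, slack=4)
Line 7: ['island'] (min_width=6, slack=12)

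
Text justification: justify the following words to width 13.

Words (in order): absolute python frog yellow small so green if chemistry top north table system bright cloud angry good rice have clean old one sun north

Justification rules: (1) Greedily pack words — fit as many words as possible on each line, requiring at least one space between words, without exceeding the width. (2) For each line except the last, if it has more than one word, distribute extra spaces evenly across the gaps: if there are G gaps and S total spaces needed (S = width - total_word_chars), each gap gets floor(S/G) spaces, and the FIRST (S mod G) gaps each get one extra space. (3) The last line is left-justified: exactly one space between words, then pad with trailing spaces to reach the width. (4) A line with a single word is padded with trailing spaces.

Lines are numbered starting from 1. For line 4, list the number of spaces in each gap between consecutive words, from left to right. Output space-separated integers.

Answer: 2 2

Derivation:
Line 1: ['absolute'] (min_width=8, slack=5)
Line 2: ['python', 'frog'] (min_width=11, slack=2)
Line 3: ['yellow', 'small'] (min_width=12, slack=1)
Line 4: ['so', 'green', 'if'] (min_width=11, slack=2)
Line 5: ['chemistry', 'top'] (min_width=13, slack=0)
Line 6: ['north', 'table'] (min_width=11, slack=2)
Line 7: ['system', 'bright'] (min_width=13, slack=0)
Line 8: ['cloud', 'angry'] (min_width=11, slack=2)
Line 9: ['good', 'rice'] (min_width=9, slack=4)
Line 10: ['have', 'clean'] (min_width=10, slack=3)
Line 11: ['old', 'one', 'sun'] (min_width=11, slack=2)
Line 12: ['north'] (min_width=5, slack=8)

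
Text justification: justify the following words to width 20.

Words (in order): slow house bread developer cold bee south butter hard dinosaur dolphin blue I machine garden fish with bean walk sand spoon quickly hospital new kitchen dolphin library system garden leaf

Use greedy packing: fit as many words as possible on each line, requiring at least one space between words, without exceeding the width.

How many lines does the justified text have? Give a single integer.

Answer: 11

Derivation:
Line 1: ['slow', 'house', 'bread'] (min_width=16, slack=4)
Line 2: ['developer', 'cold', 'bee'] (min_width=18, slack=2)
Line 3: ['south', 'butter', 'hard'] (min_width=17, slack=3)
Line 4: ['dinosaur', 'dolphin'] (min_width=16, slack=4)
Line 5: ['blue', 'I', 'machine'] (min_width=14, slack=6)
Line 6: ['garden', 'fish', 'with'] (min_width=16, slack=4)
Line 7: ['bean', 'walk', 'sand', 'spoon'] (min_width=20, slack=0)
Line 8: ['quickly', 'hospital', 'new'] (min_width=20, slack=0)
Line 9: ['kitchen', 'dolphin'] (min_width=15, slack=5)
Line 10: ['library', 'system'] (min_width=14, slack=6)
Line 11: ['garden', 'leaf'] (min_width=11, slack=9)
Total lines: 11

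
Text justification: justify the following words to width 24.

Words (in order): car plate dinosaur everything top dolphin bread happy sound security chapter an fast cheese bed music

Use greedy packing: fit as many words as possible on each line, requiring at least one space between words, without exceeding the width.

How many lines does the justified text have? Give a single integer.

Answer: 5

Derivation:
Line 1: ['car', 'plate', 'dinosaur'] (min_width=18, slack=6)
Line 2: ['everything', 'top', 'dolphin'] (min_width=22, slack=2)
Line 3: ['bread', 'happy', 'sound'] (min_width=17, slack=7)
Line 4: ['security', 'chapter', 'an', 'fast'] (min_width=24, slack=0)
Line 5: ['cheese', 'bed', 'music'] (min_width=16, slack=8)
Total lines: 5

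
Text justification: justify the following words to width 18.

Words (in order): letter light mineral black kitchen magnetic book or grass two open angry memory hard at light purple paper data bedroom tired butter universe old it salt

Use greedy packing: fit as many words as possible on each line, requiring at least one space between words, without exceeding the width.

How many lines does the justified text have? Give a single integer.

Line 1: ['letter', 'light'] (min_width=12, slack=6)
Line 2: ['mineral', 'black'] (min_width=13, slack=5)
Line 3: ['kitchen', 'magnetic'] (min_width=16, slack=2)
Line 4: ['book', 'or', 'grass', 'two'] (min_width=17, slack=1)
Line 5: ['open', 'angry', 'memory'] (min_width=17, slack=1)
Line 6: ['hard', 'at', 'light'] (min_width=13, slack=5)
Line 7: ['purple', 'paper', 'data'] (min_width=17, slack=1)
Line 8: ['bedroom', 'tired'] (min_width=13, slack=5)
Line 9: ['butter', 'universe'] (min_width=15, slack=3)
Line 10: ['old', 'it', 'salt'] (min_width=11, slack=7)
Total lines: 10

Answer: 10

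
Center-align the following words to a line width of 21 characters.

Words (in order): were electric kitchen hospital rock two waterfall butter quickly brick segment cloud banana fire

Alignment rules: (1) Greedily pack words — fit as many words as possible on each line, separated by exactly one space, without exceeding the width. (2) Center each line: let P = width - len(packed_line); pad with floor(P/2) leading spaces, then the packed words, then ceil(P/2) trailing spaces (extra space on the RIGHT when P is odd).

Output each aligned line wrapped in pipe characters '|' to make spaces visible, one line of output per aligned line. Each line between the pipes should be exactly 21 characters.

Answer: |were electric kitchen|
|  hospital rock two  |
|  waterfall butter   |
|quickly brick segment|
|  cloud banana fire  |

Derivation:
Line 1: ['were', 'electric', 'kitchen'] (min_width=21, slack=0)
Line 2: ['hospital', 'rock', 'two'] (min_width=17, slack=4)
Line 3: ['waterfall', 'butter'] (min_width=16, slack=5)
Line 4: ['quickly', 'brick', 'segment'] (min_width=21, slack=0)
Line 5: ['cloud', 'banana', 'fire'] (min_width=17, slack=4)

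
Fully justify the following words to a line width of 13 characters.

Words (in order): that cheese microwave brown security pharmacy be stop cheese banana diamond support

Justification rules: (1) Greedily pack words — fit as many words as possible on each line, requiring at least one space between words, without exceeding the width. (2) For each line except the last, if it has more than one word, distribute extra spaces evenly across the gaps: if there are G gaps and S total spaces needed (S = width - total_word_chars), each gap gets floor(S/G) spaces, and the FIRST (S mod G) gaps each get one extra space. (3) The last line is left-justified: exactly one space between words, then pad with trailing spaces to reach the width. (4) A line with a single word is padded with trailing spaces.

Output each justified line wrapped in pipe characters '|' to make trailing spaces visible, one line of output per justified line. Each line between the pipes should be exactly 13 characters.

Answer: |that   cheese|
|microwave    |
|brown        |
|security     |
|pharmacy   be|
|stop   cheese|
|banana       |
|diamond      |
|support      |

Derivation:
Line 1: ['that', 'cheese'] (min_width=11, slack=2)
Line 2: ['microwave'] (min_width=9, slack=4)
Line 3: ['brown'] (min_width=5, slack=8)
Line 4: ['security'] (min_width=8, slack=5)
Line 5: ['pharmacy', 'be'] (min_width=11, slack=2)
Line 6: ['stop', 'cheese'] (min_width=11, slack=2)
Line 7: ['banana'] (min_width=6, slack=7)
Line 8: ['diamond'] (min_width=7, slack=6)
Line 9: ['support'] (min_width=7, slack=6)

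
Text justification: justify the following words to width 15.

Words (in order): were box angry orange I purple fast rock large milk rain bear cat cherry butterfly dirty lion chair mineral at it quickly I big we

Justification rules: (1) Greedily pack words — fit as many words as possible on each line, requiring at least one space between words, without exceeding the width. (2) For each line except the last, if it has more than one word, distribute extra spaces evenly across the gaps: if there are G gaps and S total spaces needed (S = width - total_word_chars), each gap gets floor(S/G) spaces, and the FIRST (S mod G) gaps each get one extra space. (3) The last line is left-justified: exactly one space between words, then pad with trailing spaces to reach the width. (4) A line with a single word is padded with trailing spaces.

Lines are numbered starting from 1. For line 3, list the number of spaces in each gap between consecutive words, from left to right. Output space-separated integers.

Answer: 1 1

Derivation:
Line 1: ['were', 'box', 'angry'] (min_width=14, slack=1)
Line 2: ['orange', 'I', 'purple'] (min_width=15, slack=0)
Line 3: ['fast', 'rock', 'large'] (min_width=15, slack=0)
Line 4: ['milk', 'rain', 'bear'] (min_width=14, slack=1)
Line 5: ['cat', 'cherry'] (min_width=10, slack=5)
Line 6: ['butterfly', 'dirty'] (min_width=15, slack=0)
Line 7: ['lion', 'chair'] (min_width=10, slack=5)
Line 8: ['mineral', 'at', 'it'] (min_width=13, slack=2)
Line 9: ['quickly', 'I', 'big'] (min_width=13, slack=2)
Line 10: ['we'] (min_width=2, slack=13)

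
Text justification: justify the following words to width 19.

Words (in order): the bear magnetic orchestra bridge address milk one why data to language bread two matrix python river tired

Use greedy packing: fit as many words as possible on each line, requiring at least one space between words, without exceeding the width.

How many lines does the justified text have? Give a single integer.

Line 1: ['the', 'bear', 'magnetic'] (min_width=17, slack=2)
Line 2: ['orchestra', 'bridge'] (min_width=16, slack=3)
Line 3: ['address', 'milk', 'one'] (min_width=16, slack=3)
Line 4: ['why', 'data', 'to'] (min_width=11, slack=8)
Line 5: ['language', 'bread', 'two'] (min_width=18, slack=1)
Line 6: ['matrix', 'python', 'river'] (min_width=19, slack=0)
Line 7: ['tired'] (min_width=5, slack=14)
Total lines: 7

Answer: 7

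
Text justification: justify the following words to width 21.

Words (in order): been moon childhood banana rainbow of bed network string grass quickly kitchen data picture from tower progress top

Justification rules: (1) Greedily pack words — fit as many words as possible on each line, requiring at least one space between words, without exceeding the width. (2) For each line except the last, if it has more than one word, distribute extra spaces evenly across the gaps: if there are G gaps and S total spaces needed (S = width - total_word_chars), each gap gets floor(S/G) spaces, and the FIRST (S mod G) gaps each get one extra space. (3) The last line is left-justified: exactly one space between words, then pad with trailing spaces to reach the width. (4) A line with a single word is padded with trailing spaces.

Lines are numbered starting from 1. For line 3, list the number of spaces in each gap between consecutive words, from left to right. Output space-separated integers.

Line 1: ['been', 'moon', 'childhood'] (min_width=19, slack=2)
Line 2: ['banana', 'rainbow', 'of', 'bed'] (min_width=21, slack=0)
Line 3: ['network', 'string', 'grass'] (min_width=20, slack=1)
Line 4: ['quickly', 'kitchen', 'data'] (min_width=20, slack=1)
Line 5: ['picture', 'from', 'tower'] (min_width=18, slack=3)
Line 6: ['progress', 'top'] (min_width=12, slack=9)

Answer: 2 1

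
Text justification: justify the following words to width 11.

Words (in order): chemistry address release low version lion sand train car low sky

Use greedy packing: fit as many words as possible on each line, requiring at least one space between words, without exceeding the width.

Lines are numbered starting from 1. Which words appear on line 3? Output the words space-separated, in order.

Answer: release low

Derivation:
Line 1: ['chemistry'] (min_width=9, slack=2)
Line 2: ['address'] (min_width=7, slack=4)
Line 3: ['release', 'low'] (min_width=11, slack=0)
Line 4: ['version'] (min_width=7, slack=4)
Line 5: ['lion', 'sand'] (min_width=9, slack=2)
Line 6: ['train', 'car'] (min_width=9, slack=2)
Line 7: ['low', 'sky'] (min_width=7, slack=4)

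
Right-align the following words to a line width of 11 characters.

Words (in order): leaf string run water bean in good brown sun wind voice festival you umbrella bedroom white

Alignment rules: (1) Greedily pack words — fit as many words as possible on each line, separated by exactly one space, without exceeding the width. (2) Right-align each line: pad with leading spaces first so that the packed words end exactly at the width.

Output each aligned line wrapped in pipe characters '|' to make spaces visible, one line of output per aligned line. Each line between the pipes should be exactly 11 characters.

Line 1: ['leaf', 'string'] (min_width=11, slack=0)
Line 2: ['run', 'water'] (min_width=9, slack=2)
Line 3: ['bean', 'in'] (min_width=7, slack=4)
Line 4: ['good', 'brown'] (min_width=10, slack=1)
Line 5: ['sun', 'wind'] (min_width=8, slack=3)
Line 6: ['voice'] (min_width=5, slack=6)
Line 7: ['festival'] (min_width=8, slack=3)
Line 8: ['you'] (min_width=3, slack=8)
Line 9: ['umbrella'] (min_width=8, slack=3)
Line 10: ['bedroom'] (min_width=7, slack=4)
Line 11: ['white'] (min_width=5, slack=6)

Answer: |leaf string|
|  run water|
|    bean in|
| good brown|
|   sun wind|
|      voice|
|   festival|
|        you|
|   umbrella|
|    bedroom|
|      white|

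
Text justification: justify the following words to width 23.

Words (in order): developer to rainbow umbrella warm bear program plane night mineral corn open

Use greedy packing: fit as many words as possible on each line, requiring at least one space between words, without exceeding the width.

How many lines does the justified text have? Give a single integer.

Answer: 4

Derivation:
Line 1: ['developer', 'to', 'rainbow'] (min_width=20, slack=3)
Line 2: ['umbrella', 'warm', 'bear'] (min_width=18, slack=5)
Line 3: ['program', 'plane', 'night'] (min_width=19, slack=4)
Line 4: ['mineral', 'corn', 'open'] (min_width=17, slack=6)
Total lines: 4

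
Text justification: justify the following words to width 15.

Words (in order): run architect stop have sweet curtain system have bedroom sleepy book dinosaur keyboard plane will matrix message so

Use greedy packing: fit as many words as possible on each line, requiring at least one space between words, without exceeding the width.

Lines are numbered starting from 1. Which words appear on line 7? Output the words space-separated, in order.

Line 1: ['run', 'architect'] (min_width=13, slack=2)
Line 2: ['stop', 'have', 'sweet'] (min_width=15, slack=0)
Line 3: ['curtain', 'system'] (min_width=14, slack=1)
Line 4: ['have', 'bedroom'] (min_width=12, slack=3)
Line 5: ['sleepy', 'book'] (min_width=11, slack=4)
Line 6: ['dinosaur'] (min_width=8, slack=7)
Line 7: ['keyboard', 'plane'] (min_width=14, slack=1)
Line 8: ['will', 'matrix'] (min_width=11, slack=4)
Line 9: ['message', 'so'] (min_width=10, slack=5)

Answer: keyboard plane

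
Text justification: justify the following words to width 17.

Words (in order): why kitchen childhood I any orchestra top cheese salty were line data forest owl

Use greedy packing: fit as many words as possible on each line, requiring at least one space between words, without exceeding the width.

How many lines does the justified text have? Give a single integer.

Answer: 6

Derivation:
Line 1: ['why', 'kitchen'] (min_width=11, slack=6)
Line 2: ['childhood', 'I', 'any'] (min_width=15, slack=2)
Line 3: ['orchestra', 'top'] (min_width=13, slack=4)
Line 4: ['cheese', 'salty', 'were'] (min_width=17, slack=0)
Line 5: ['line', 'data', 'forest'] (min_width=16, slack=1)
Line 6: ['owl'] (min_width=3, slack=14)
Total lines: 6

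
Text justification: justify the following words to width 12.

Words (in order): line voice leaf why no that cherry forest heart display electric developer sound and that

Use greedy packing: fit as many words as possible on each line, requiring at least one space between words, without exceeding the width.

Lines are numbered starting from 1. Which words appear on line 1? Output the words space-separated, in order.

Line 1: ['line', 'voice'] (min_width=10, slack=2)
Line 2: ['leaf', 'why', 'no'] (min_width=11, slack=1)
Line 3: ['that', 'cherry'] (min_width=11, slack=1)
Line 4: ['forest', 'heart'] (min_width=12, slack=0)
Line 5: ['display'] (min_width=7, slack=5)
Line 6: ['electric'] (min_width=8, slack=4)
Line 7: ['developer'] (min_width=9, slack=3)
Line 8: ['sound', 'and'] (min_width=9, slack=3)
Line 9: ['that'] (min_width=4, slack=8)

Answer: line voice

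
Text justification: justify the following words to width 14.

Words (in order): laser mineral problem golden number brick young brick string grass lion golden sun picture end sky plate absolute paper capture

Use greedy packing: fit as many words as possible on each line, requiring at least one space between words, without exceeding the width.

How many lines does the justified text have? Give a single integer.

Answer: 10

Derivation:
Line 1: ['laser', 'mineral'] (min_width=13, slack=1)
Line 2: ['problem', 'golden'] (min_width=14, slack=0)
Line 3: ['number', 'brick'] (min_width=12, slack=2)
Line 4: ['young', 'brick'] (min_width=11, slack=3)
Line 5: ['string', 'grass'] (min_width=12, slack=2)
Line 6: ['lion', 'golden'] (min_width=11, slack=3)
Line 7: ['sun', 'picture'] (min_width=11, slack=3)
Line 8: ['end', 'sky', 'plate'] (min_width=13, slack=1)
Line 9: ['absolute', 'paper'] (min_width=14, slack=0)
Line 10: ['capture'] (min_width=7, slack=7)
Total lines: 10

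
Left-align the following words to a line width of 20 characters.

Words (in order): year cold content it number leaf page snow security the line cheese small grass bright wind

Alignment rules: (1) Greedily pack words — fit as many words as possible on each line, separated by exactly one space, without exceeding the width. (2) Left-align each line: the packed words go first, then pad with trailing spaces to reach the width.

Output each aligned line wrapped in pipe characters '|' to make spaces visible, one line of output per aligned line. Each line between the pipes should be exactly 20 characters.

Answer: |year cold content it|
|number leaf page    |
|snow security the   |
|line cheese small   |
|grass bright wind   |

Derivation:
Line 1: ['year', 'cold', 'content', 'it'] (min_width=20, slack=0)
Line 2: ['number', 'leaf', 'page'] (min_width=16, slack=4)
Line 3: ['snow', 'security', 'the'] (min_width=17, slack=3)
Line 4: ['line', 'cheese', 'small'] (min_width=17, slack=3)
Line 5: ['grass', 'bright', 'wind'] (min_width=17, slack=3)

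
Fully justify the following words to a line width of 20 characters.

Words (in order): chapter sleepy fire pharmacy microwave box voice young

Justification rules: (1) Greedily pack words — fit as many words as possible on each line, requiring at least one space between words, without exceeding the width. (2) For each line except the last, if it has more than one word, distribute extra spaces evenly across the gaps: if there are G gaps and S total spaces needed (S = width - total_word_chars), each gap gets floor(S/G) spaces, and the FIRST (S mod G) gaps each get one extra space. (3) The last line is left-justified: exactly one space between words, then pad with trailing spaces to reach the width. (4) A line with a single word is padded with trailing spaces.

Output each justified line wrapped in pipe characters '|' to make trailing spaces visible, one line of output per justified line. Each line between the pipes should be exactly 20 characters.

Line 1: ['chapter', 'sleepy', 'fire'] (min_width=19, slack=1)
Line 2: ['pharmacy', 'microwave'] (min_width=18, slack=2)
Line 3: ['box', 'voice', 'young'] (min_width=15, slack=5)

Answer: |chapter  sleepy fire|
|pharmacy   microwave|
|box voice young     |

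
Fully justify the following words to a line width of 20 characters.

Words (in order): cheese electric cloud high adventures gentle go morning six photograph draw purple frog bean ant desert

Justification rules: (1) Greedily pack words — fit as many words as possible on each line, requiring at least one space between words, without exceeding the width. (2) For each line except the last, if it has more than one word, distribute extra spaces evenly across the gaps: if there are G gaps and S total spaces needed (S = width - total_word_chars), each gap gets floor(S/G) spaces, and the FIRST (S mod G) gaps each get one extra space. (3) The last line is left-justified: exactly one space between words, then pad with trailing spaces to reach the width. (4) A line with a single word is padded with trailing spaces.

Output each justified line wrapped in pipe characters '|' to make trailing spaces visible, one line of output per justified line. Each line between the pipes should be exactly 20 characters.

Answer: |cheese      electric|
|cloud           high|
|adventures gentle go|
|morning          six|
|photograph      draw|
|purple frog bean ant|
|desert              |

Derivation:
Line 1: ['cheese', 'electric'] (min_width=15, slack=5)
Line 2: ['cloud', 'high'] (min_width=10, slack=10)
Line 3: ['adventures', 'gentle', 'go'] (min_width=20, slack=0)
Line 4: ['morning', 'six'] (min_width=11, slack=9)
Line 5: ['photograph', 'draw'] (min_width=15, slack=5)
Line 6: ['purple', 'frog', 'bean', 'ant'] (min_width=20, slack=0)
Line 7: ['desert'] (min_width=6, slack=14)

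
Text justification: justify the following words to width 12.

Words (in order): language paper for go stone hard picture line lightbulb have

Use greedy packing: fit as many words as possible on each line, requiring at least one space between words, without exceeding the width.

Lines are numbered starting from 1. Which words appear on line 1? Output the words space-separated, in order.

Line 1: ['language'] (min_width=8, slack=4)
Line 2: ['paper', 'for', 'go'] (min_width=12, slack=0)
Line 3: ['stone', 'hard'] (min_width=10, slack=2)
Line 4: ['picture', 'line'] (min_width=12, slack=0)
Line 5: ['lightbulb'] (min_width=9, slack=3)
Line 6: ['have'] (min_width=4, slack=8)

Answer: language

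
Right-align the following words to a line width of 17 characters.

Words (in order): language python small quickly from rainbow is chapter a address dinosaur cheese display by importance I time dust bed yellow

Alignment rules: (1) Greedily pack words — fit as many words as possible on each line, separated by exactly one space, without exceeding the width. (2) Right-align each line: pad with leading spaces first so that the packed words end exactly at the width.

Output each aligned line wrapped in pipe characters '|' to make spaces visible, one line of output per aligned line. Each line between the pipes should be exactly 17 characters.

Answer: |  language python|
|    small quickly|
|  from rainbow is|
|chapter a address|
|  dinosaur cheese|
|       display by|
|importance I time|
|  dust bed yellow|

Derivation:
Line 1: ['language', 'python'] (min_width=15, slack=2)
Line 2: ['small', 'quickly'] (min_width=13, slack=4)
Line 3: ['from', 'rainbow', 'is'] (min_width=15, slack=2)
Line 4: ['chapter', 'a', 'address'] (min_width=17, slack=0)
Line 5: ['dinosaur', 'cheese'] (min_width=15, slack=2)
Line 6: ['display', 'by'] (min_width=10, slack=7)
Line 7: ['importance', 'I', 'time'] (min_width=17, slack=0)
Line 8: ['dust', 'bed', 'yellow'] (min_width=15, slack=2)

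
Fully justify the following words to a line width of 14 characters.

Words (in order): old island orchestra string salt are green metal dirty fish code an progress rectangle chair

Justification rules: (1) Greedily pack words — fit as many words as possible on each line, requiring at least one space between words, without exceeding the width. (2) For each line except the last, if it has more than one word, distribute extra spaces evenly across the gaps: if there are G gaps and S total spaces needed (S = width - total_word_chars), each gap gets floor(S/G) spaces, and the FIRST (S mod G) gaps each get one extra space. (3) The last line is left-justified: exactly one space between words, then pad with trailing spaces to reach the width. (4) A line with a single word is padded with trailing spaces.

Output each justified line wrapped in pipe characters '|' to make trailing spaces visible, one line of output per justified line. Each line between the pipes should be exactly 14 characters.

Answer: |old     island|
|orchestra     |
|string    salt|
|are      green|
|metal    dirty|
|fish  code  an|
|progress      |
|rectangle     |
|chair         |

Derivation:
Line 1: ['old', 'island'] (min_width=10, slack=4)
Line 2: ['orchestra'] (min_width=9, slack=5)
Line 3: ['string', 'salt'] (min_width=11, slack=3)
Line 4: ['are', 'green'] (min_width=9, slack=5)
Line 5: ['metal', 'dirty'] (min_width=11, slack=3)
Line 6: ['fish', 'code', 'an'] (min_width=12, slack=2)
Line 7: ['progress'] (min_width=8, slack=6)
Line 8: ['rectangle'] (min_width=9, slack=5)
Line 9: ['chair'] (min_width=5, slack=9)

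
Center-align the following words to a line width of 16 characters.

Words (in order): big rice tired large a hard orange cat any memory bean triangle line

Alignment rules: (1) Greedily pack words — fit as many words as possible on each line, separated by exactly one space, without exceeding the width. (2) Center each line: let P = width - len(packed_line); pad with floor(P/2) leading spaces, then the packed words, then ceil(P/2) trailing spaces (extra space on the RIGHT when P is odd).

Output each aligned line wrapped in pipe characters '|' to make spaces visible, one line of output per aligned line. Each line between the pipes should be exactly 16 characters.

Line 1: ['big', 'rice', 'tired'] (min_width=14, slack=2)
Line 2: ['large', 'a', 'hard'] (min_width=12, slack=4)
Line 3: ['orange', 'cat', 'any'] (min_width=14, slack=2)
Line 4: ['memory', 'bean'] (min_width=11, slack=5)
Line 5: ['triangle', 'line'] (min_width=13, slack=3)

Answer: | big rice tired |
|  large a hard  |
| orange cat any |
|  memory bean   |
| triangle line  |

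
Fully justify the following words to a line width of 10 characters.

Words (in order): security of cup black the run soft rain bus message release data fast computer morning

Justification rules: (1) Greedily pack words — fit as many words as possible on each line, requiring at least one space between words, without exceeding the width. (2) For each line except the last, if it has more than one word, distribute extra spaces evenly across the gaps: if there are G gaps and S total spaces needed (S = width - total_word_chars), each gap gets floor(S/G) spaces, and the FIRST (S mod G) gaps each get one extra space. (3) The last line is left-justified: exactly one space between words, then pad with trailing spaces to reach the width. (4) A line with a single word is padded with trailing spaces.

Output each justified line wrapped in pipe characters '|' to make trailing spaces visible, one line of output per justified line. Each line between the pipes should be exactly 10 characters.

Line 1: ['security'] (min_width=8, slack=2)
Line 2: ['of', 'cup'] (min_width=6, slack=4)
Line 3: ['black', 'the'] (min_width=9, slack=1)
Line 4: ['run', 'soft'] (min_width=8, slack=2)
Line 5: ['rain', 'bus'] (min_width=8, slack=2)
Line 6: ['message'] (min_width=7, slack=3)
Line 7: ['release'] (min_width=7, slack=3)
Line 8: ['data', 'fast'] (min_width=9, slack=1)
Line 9: ['computer'] (min_width=8, slack=2)
Line 10: ['morning'] (min_width=7, slack=3)

Answer: |security  |
|of     cup|
|black  the|
|run   soft|
|rain   bus|
|message   |
|release   |
|data  fast|
|computer  |
|morning   |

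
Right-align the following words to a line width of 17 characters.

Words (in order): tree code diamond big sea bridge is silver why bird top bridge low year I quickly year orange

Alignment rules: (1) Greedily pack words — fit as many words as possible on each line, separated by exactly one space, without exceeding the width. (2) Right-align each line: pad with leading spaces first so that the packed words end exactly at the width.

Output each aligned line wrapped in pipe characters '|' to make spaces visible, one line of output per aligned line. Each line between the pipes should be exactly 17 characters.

Answer: |tree code diamond|
|big sea bridge is|
|  silver why bird|
|   top bridge low|
|   year I quickly|
|      year orange|

Derivation:
Line 1: ['tree', 'code', 'diamond'] (min_width=17, slack=0)
Line 2: ['big', 'sea', 'bridge', 'is'] (min_width=17, slack=0)
Line 3: ['silver', 'why', 'bird'] (min_width=15, slack=2)
Line 4: ['top', 'bridge', 'low'] (min_width=14, slack=3)
Line 5: ['year', 'I', 'quickly'] (min_width=14, slack=3)
Line 6: ['year', 'orange'] (min_width=11, slack=6)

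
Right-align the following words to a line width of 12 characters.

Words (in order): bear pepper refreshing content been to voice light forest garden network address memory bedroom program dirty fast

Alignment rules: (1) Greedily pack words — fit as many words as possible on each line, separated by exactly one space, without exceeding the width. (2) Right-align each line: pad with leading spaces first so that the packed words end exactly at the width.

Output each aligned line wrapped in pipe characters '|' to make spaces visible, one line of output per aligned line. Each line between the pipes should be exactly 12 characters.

Line 1: ['bear', 'pepper'] (min_width=11, slack=1)
Line 2: ['refreshing'] (min_width=10, slack=2)
Line 3: ['content', 'been'] (min_width=12, slack=0)
Line 4: ['to', 'voice'] (min_width=8, slack=4)
Line 5: ['light', 'forest'] (min_width=12, slack=0)
Line 6: ['garden'] (min_width=6, slack=6)
Line 7: ['network'] (min_width=7, slack=5)
Line 8: ['address'] (min_width=7, slack=5)
Line 9: ['memory'] (min_width=6, slack=6)
Line 10: ['bedroom'] (min_width=7, slack=5)
Line 11: ['program'] (min_width=7, slack=5)
Line 12: ['dirty', 'fast'] (min_width=10, slack=2)

Answer: | bear pepper|
|  refreshing|
|content been|
|    to voice|
|light forest|
|      garden|
|     network|
|     address|
|      memory|
|     bedroom|
|     program|
|  dirty fast|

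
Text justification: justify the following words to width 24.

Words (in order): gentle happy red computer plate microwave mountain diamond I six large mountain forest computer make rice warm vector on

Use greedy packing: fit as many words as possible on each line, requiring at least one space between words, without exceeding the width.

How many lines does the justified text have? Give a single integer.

Answer: 6

Derivation:
Line 1: ['gentle', 'happy', 'red'] (min_width=16, slack=8)
Line 2: ['computer', 'plate', 'microwave'] (min_width=24, slack=0)
Line 3: ['mountain', 'diamond', 'I', 'six'] (min_width=22, slack=2)
Line 4: ['large', 'mountain', 'forest'] (min_width=21, slack=3)
Line 5: ['computer', 'make', 'rice', 'warm'] (min_width=23, slack=1)
Line 6: ['vector', 'on'] (min_width=9, slack=15)
Total lines: 6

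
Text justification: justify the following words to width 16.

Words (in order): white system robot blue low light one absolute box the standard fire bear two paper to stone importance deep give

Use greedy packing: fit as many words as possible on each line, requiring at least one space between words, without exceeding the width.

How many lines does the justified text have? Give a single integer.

Answer: 9

Derivation:
Line 1: ['white', 'system'] (min_width=12, slack=4)
Line 2: ['robot', 'blue', 'low'] (min_width=14, slack=2)
Line 3: ['light', 'one'] (min_width=9, slack=7)
Line 4: ['absolute', 'box', 'the'] (min_width=16, slack=0)
Line 5: ['standard', 'fire'] (min_width=13, slack=3)
Line 6: ['bear', 'two', 'paper'] (min_width=14, slack=2)
Line 7: ['to', 'stone'] (min_width=8, slack=8)
Line 8: ['importance', 'deep'] (min_width=15, slack=1)
Line 9: ['give'] (min_width=4, slack=12)
Total lines: 9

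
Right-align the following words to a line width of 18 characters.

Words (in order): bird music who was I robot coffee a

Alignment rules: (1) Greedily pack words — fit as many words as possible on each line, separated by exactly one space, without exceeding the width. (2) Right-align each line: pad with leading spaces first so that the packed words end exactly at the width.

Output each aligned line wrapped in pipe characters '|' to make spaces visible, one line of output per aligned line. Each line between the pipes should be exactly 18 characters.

Answer: |bird music who was|
|  I robot coffee a|

Derivation:
Line 1: ['bird', 'music', 'who', 'was'] (min_width=18, slack=0)
Line 2: ['I', 'robot', 'coffee', 'a'] (min_width=16, slack=2)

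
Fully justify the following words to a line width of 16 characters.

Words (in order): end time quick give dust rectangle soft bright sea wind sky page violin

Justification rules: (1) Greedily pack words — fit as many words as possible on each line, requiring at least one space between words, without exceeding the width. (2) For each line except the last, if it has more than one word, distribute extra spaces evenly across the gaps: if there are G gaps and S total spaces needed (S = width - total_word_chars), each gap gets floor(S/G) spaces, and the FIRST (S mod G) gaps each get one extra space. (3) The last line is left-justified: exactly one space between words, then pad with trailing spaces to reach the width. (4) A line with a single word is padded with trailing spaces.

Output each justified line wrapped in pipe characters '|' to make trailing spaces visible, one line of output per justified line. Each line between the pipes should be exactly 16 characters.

Answer: |end  time  quick|
|give        dust|
|rectangle   soft|
|bright  sea wind|
|sky page violin |

Derivation:
Line 1: ['end', 'time', 'quick'] (min_width=14, slack=2)
Line 2: ['give', 'dust'] (min_width=9, slack=7)
Line 3: ['rectangle', 'soft'] (min_width=14, slack=2)
Line 4: ['bright', 'sea', 'wind'] (min_width=15, slack=1)
Line 5: ['sky', 'page', 'violin'] (min_width=15, slack=1)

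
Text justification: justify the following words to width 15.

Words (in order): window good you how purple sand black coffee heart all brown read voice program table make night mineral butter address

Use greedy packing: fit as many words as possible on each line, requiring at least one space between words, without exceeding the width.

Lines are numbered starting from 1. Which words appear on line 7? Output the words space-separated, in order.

Answer: make night

Derivation:
Line 1: ['window', 'good', 'you'] (min_width=15, slack=0)
Line 2: ['how', 'purple', 'sand'] (min_width=15, slack=0)
Line 3: ['black', 'coffee'] (min_width=12, slack=3)
Line 4: ['heart', 'all', 'brown'] (min_width=15, slack=0)
Line 5: ['read', 'voice'] (min_width=10, slack=5)
Line 6: ['program', 'table'] (min_width=13, slack=2)
Line 7: ['make', 'night'] (min_width=10, slack=5)
Line 8: ['mineral', 'butter'] (min_width=14, slack=1)
Line 9: ['address'] (min_width=7, slack=8)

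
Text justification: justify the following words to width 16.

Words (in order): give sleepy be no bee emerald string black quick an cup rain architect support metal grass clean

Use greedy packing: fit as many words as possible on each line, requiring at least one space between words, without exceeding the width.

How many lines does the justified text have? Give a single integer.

Answer: 7

Derivation:
Line 1: ['give', 'sleepy', 'be'] (min_width=14, slack=2)
Line 2: ['no', 'bee', 'emerald'] (min_width=14, slack=2)
Line 3: ['string', 'black'] (min_width=12, slack=4)
Line 4: ['quick', 'an', 'cup'] (min_width=12, slack=4)
Line 5: ['rain', 'architect'] (min_width=14, slack=2)
Line 6: ['support', 'metal'] (min_width=13, slack=3)
Line 7: ['grass', 'clean'] (min_width=11, slack=5)
Total lines: 7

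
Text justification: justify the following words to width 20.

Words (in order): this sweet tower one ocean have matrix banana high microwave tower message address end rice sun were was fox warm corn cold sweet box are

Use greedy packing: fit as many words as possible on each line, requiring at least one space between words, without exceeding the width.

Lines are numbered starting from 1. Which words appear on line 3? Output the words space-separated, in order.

Answer: banana high

Derivation:
Line 1: ['this', 'sweet', 'tower', 'one'] (min_width=20, slack=0)
Line 2: ['ocean', 'have', 'matrix'] (min_width=17, slack=3)
Line 3: ['banana', 'high'] (min_width=11, slack=9)
Line 4: ['microwave', 'tower'] (min_width=15, slack=5)
Line 5: ['message', 'address', 'end'] (min_width=19, slack=1)
Line 6: ['rice', 'sun', 'were', 'was'] (min_width=17, slack=3)
Line 7: ['fox', 'warm', 'corn', 'cold'] (min_width=18, slack=2)
Line 8: ['sweet', 'box', 'are'] (min_width=13, slack=7)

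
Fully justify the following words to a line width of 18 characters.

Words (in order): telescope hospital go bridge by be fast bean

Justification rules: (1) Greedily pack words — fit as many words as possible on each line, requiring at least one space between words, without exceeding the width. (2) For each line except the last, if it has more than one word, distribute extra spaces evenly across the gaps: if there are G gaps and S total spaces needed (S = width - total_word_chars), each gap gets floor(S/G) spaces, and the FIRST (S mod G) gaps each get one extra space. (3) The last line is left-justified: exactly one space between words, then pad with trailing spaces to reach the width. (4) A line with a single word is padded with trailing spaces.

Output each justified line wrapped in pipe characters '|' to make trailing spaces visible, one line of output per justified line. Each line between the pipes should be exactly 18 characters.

Line 1: ['telescope', 'hospital'] (min_width=18, slack=0)
Line 2: ['go', 'bridge', 'by', 'be'] (min_width=15, slack=3)
Line 3: ['fast', 'bean'] (min_width=9, slack=9)

Answer: |telescope hospital|
|go  bridge  by  be|
|fast bean         |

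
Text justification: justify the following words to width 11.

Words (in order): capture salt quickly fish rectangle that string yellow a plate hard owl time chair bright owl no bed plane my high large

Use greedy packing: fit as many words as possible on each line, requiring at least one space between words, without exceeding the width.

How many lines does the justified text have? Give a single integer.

Answer: 14

Derivation:
Line 1: ['capture'] (min_width=7, slack=4)
Line 2: ['salt'] (min_width=4, slack=7)
Line 3: ['quickly'] (min_width=7, slack=4)
Line 4: ['fish'] (min_width=4, slack=7)
Line 5: ['rectangle'] (min_width=9, slack=2)
Line 6: ['that', 'string'] (min_width=11, slack=0)
Line 7: ['yellow', 'a'] (min_width=8, slack=3)
Line 8: ['plate', 'hard'] (min_width=10, slack=1)
Line 9: ['owl', 'time'] (min_width=8, slack=3)
Line 10: ['chair'] (min_width=5, slack=6)
Line 11: ['bright', 'owl'] (min_width=10, slack=1)
Line 12: ['no', 'bed'] (min_width=6, slack=5)
Line 13: ['plane', 'my'] (min_width=8, slack=3)
Line 14: ['high', 'large'] (min_width=10, slack=1)
Total lines: 14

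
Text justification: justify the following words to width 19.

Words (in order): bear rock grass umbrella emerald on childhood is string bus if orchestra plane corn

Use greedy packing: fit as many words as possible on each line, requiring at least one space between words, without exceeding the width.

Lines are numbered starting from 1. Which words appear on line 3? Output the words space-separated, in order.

Answer: childhood is string

Derivation:
Line 1: ['bear', 'rock', 'grass'] (min_width=15, slack=4)
Line 2: ['umbrella', 'emerald', 'on'] (min_width=19, slack=0)
Line 3: ['childhood', 'is', 'string'] (min_width=19, slack=0)
Line 4: ['bus', 'if', 'orchestra'] (min_width=16, slack=3)
Line 5: ['plane', 'corn'] (min_width=10, slack=9)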